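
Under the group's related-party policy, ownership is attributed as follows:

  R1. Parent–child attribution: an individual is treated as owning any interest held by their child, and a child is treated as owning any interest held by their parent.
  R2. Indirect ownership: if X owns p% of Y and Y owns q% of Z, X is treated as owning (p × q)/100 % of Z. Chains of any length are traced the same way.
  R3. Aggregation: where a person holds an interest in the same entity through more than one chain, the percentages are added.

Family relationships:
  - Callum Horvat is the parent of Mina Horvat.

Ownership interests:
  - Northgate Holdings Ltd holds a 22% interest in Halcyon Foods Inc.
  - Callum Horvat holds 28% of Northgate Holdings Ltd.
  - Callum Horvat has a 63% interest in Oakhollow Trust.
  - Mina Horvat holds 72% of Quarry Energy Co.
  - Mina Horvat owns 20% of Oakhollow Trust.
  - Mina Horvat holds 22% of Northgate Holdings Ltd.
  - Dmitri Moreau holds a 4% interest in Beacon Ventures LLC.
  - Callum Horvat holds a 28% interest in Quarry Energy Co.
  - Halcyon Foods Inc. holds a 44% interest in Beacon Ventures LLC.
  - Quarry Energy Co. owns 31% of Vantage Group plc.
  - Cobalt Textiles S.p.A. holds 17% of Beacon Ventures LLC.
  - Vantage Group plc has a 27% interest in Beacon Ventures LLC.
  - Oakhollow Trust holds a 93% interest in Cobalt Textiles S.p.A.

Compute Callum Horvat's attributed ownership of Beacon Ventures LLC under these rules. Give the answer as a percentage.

By parent–child attribution (R1), Callum Horvat is treated as also owning Mina Horvat's interest in Quarry Energy Co, giving 28% + 72% = 100%.
By parent–child attribution (R1), Callum Horvat is treated as also owning Mina Horvat's interest in Oakhollow Trust, giving 63% + 20% = 83%.
By parent–child attribution (R1), Callum Horvat is treated as also owning Mina Horvat's interest in Northgate Holdings Ltd, giving 28% + 22% = 50%.
Chain via Quarry Energy Co. → Vantage Group plc (R2): 100% × 31% × 27% = 8.37% of Beacon Ventures LLC.
Chain via Oakhollow Trust → Cobalt Textiles S.p.A. (R2): 83% × 93% × 17% = 13.1223% of Beacon Ventures LLC.
Chain via Northgate Holdings Ltd → Halcyon Foods Inc. (R2): 50% × 22% × 44% = 4.84% of Beacon Ventures LLC.
Aggregating (R3): 8.37% + 13.1223% + 4.84% = 26.3323%.

26.3323%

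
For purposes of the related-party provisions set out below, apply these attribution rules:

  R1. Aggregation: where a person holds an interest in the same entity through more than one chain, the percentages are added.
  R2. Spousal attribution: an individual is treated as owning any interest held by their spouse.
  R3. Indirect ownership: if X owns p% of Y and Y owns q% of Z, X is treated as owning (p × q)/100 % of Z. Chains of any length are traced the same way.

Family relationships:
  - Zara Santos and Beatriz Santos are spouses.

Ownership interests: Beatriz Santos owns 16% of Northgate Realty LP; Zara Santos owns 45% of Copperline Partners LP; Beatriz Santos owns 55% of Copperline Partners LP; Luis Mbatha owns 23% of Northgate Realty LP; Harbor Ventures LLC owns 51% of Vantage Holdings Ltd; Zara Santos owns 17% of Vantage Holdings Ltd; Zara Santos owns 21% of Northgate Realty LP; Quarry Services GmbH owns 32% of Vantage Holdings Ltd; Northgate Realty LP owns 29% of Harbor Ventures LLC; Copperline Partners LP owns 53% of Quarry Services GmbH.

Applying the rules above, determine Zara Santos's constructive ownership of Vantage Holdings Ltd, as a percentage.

By spousal attribution (R2), Zara Santos is treated as also owning Beatriz Santos's interest in Northgate Realty LP, giving 21% + 16% = 37%.
By spousal attribution (R2), Zara Santos is treated as also owning Beatriz Santos's interest in Copperline Partners LP, giving 45% + 55% = 100%.
Chain via Northgate Realty LP → Harbor Ventures LLC (R3): 37% × 29% × 51% = 5.4723% of Vantage Holdings Ltd.
Chain via Copperline Partners LP → Quarry Services GmbH (R3): 100% × 53% × 32% = 16.96% of Vantage Holdings Ltd.
Direct interest in Vantage Holdings Ltd: 17%.
Aggregating (R1): 5.4723% + 16.96% + 17% = 39.4323%.

39.4323%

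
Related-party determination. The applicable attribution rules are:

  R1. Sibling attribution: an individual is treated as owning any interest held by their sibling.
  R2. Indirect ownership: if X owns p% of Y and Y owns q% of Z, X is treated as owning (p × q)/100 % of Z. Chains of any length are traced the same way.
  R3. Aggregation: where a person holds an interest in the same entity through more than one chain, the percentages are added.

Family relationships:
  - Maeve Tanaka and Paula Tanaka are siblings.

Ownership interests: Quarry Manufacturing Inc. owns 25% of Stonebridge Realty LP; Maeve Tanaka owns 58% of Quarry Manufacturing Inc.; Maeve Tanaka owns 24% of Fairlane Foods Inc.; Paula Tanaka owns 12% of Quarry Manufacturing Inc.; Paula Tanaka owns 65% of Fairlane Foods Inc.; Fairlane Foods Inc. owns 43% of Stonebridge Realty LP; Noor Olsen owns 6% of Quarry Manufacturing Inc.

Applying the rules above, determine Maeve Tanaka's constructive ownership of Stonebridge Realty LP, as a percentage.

55.77%

By sibling attribution (R1), Maeve Tanaka is treated as also owning Paula Tanaka's interest in Quarry Manufacturing Inc, giving 58% + 12% = 70%.
By sibling attribution (R1), Maeve Tanaka is treated as also owning Paula Tanaka's interest in Fairlane Foods Inc, giving 24% + 65% = 89%.
Chain via Quarry Manufacturing Inc. (R2): 70% × 25% = 17.5% of Stonebridge Realty LP.
Chain via Fairlane Foods Inc. (R2): 89% × 43% = 38.27% of Stonebridge Realty LP.
Aggregating (R3): 17.5% + 38.27% = 55.77%.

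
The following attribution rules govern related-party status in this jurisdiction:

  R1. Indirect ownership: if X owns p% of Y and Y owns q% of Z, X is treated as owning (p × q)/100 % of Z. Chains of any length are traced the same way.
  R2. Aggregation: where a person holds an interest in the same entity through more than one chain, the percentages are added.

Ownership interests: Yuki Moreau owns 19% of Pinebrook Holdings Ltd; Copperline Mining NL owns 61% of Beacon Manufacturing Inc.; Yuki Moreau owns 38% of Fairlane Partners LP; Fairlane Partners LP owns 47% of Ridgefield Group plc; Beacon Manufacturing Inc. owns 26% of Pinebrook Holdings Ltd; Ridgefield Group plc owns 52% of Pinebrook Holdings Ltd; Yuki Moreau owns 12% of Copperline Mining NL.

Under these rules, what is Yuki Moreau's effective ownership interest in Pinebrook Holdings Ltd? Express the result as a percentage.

Chain via Fairlane Partners LP → Ridgefield Group plc (R1): 38% × 47% × 52% = 9.2872% of Pinebrook Holdings Ltd.
Chain via Copperline Mining NL → Beacon Manufacturing Inc. (R1): 12% × 61% × 26% = 1.9032% of Pinebrook Holdings Ltd.
Direct interest in Pinebrook Holdings Ltd: 19%.
Aggregating (R2): 9.2872% + 1.9032% + 19% = 30.1904%.

30.1904%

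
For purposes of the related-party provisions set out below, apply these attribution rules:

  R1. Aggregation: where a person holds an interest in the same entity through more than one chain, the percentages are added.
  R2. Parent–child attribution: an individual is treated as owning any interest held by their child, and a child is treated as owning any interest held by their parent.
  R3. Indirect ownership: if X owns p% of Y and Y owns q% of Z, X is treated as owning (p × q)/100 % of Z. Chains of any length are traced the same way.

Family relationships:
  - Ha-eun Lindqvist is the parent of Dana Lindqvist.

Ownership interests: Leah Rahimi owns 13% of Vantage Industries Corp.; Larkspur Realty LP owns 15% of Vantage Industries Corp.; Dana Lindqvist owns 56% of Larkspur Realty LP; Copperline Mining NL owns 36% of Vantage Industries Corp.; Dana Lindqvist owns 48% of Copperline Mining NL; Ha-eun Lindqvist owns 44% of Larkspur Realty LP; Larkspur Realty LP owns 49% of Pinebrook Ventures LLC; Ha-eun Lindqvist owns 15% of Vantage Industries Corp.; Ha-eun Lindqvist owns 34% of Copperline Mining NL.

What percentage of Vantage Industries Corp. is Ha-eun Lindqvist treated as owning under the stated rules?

By parent–child attribution (R2), Ha-eun Lindqvist is treated as also owning Dana Lindqvist's interest in Larkspur Realty LP, giving 44% + 56% = 100%.
By parent–child attribution (R2), Ha-eun Lindqvist is treated as also owning Dana Lindqvist's interest in Copperline Mining NL, giving 34% + 48% = 82%.
Chain via Larkspur Realty LP (R3): 100% × 15% = 15% of Vantage Industries Corp.
Chain via Copperline Mining NL (R3): 82% × 36% = 29.52% of Vantage Industries Corp.
Direct interest in Vantage Industries Corp: 15%.
Aggregating (R1): 15% + 29.52% + 15% = 59.52%.

59.52%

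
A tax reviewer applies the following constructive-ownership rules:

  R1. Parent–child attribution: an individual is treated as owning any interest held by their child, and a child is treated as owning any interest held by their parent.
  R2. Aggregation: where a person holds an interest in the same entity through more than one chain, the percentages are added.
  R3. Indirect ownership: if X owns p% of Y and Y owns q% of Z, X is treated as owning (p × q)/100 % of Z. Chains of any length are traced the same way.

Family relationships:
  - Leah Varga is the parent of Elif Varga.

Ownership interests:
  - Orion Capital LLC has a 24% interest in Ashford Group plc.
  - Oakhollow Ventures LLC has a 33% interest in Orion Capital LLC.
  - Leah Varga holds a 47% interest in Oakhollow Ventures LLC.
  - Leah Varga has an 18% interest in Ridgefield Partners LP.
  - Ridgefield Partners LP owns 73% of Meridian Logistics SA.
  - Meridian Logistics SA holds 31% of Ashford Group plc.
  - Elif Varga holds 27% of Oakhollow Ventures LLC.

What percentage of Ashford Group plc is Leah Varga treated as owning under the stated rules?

By parent–child attribution (R1), Leah Varga is treated as also owning Elif Varga's interest in Oakhollow Ventures LLC, giving 47% + 27% = 74%.
Chain via Ridgefield Partners LP → Meridian Logistics SA (R3): 18% × 73% × 31% = 4.0734% of Ashford Group plc.
Chain via Oakhollow Ventures LLC → Orion Capital LLC (R3): 74% × 33% × 24% = 5.8608% of Ashford Group plc.
Aggregating (R2): 4.0734% + 5.8608% = 9.9342%.

9.9342%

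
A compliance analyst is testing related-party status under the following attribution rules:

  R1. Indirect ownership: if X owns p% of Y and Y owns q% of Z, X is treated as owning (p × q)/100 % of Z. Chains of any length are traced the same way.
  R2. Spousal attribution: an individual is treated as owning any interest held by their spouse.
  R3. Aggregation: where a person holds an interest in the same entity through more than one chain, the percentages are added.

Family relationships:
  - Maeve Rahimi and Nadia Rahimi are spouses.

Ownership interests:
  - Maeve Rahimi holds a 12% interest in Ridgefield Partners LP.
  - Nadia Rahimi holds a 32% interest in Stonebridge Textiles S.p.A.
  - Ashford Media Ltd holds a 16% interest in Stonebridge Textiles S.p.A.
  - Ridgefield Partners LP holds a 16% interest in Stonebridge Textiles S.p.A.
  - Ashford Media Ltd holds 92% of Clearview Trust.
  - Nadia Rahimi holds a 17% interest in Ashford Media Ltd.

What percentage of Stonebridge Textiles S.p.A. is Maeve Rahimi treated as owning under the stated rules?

By spousal attribution (R2), Maeve Rahimi is treated as owning Nadia Rahimi's 17% interest in Ashford Media Ltd.
By spousal attribution (R2), Maeve Rahimi is treated as owning Nadia Rahimi's 32% interest in Stonebridge Textiles S.p.A.
Chain via Ridgefield Partners LP (R1): 12% × 16% = 1.92% of Stonebridge Textiles S.p.A.
Chain via Ashford Media Ltd (R1): 17% × 16% = 2.72% of Stonebridge Textiles S.p.A.
Direct interest in Stonebridge Textiles S.p.A: 32%.
Aggregating (R3): 1.92% + 2.72% + 32% = 36.64%.

36.64%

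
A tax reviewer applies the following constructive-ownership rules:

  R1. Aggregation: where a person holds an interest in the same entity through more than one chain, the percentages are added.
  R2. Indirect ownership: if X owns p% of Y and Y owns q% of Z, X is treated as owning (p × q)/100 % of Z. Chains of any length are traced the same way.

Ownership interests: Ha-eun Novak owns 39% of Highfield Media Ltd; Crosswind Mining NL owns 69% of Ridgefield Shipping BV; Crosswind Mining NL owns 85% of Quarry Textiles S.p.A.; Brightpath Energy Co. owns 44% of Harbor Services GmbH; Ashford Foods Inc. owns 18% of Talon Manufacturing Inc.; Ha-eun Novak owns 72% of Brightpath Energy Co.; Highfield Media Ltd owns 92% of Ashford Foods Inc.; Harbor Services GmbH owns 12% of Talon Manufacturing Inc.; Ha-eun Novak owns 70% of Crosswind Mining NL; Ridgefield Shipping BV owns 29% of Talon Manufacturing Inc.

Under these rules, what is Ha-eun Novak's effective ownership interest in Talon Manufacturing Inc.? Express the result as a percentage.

24.267%

Chain via Brightpath Energy Co. → Harbor Services GmbH (R2): 72% × 44% × 12% = 3.8016% of Talon Manufacturing Inc.
Chain via Crosswind Mining NL → Ridgefield Shipping BV (R2): 70% × 69% × 29% = 14.007% of Talon Manufacturing Inc.
Chain via Highfield Media Ltd → Ashford Foods Inc. (R2): 39% × 92% × 18% = 6.4584% of Talon Manufacturing Inc.
Aggregating (R1): 3.8016% + 14.007% + 6.4584% = 24.267%.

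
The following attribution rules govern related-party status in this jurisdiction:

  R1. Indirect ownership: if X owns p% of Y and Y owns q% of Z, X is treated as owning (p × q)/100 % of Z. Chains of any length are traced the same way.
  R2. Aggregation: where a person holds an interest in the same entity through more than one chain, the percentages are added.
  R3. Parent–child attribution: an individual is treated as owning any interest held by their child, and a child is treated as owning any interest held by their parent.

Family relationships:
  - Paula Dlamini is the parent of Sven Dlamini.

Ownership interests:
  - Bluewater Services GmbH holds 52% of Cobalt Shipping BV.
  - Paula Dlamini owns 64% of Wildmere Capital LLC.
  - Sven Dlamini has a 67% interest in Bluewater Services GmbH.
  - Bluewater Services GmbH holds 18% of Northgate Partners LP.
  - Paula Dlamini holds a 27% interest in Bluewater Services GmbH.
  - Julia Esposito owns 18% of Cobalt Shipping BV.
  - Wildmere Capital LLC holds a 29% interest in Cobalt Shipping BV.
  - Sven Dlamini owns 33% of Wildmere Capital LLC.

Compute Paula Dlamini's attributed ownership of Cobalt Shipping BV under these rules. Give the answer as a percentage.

By parent–child attribution (R3), Paula Dlamini is treated as also owning Sven Dlamini's interest in Bluewater Services GmbH, giving 27% + 67% = 94%.
By parent–child attribution (R3), Paula Dlamini is treated as also owning Sven Dlamini's interest in Wildmere Capital LLC, giving 64% + 33% = 97%.
Chain via Bluewater Services GmbH (R1): 94% × 52% = 48.88% of Cobalt Shipping BV.
Chain via Wildmere Capital LLC (R1): 97% × 29% = 28.13% of Cobalt Shipping BV.
Aggregating (R2): 48.88% + 28.13% = 77.01%.

77.01%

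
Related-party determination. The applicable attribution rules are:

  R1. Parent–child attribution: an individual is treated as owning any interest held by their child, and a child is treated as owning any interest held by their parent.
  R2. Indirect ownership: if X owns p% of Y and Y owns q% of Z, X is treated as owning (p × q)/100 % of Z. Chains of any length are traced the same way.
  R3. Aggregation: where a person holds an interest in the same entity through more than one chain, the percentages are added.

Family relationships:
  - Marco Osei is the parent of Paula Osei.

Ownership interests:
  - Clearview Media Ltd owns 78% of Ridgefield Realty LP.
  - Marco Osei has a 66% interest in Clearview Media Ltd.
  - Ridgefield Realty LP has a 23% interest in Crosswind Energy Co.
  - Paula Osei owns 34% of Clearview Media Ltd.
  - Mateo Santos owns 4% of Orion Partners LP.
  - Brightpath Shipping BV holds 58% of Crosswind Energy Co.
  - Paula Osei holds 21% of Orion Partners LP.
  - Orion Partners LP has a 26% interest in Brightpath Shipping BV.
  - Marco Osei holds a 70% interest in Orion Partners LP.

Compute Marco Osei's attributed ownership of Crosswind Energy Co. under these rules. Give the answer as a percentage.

By parent–child attribution (R1), Marco Osei is treated as also owning Paula Osei's interest in Clearview Media Ltd, giving 66% + 34% = 100%.
By parent–child attribution (R1), Marco Osei is treated as also owning Paula Osei's interest in Orion Partners LP, giving 70% + 21% = 91%.
Chain via Clearview Media Ltd → Ridgefield Realty LP (R2): 100% × 78% × 23% = 17.94% of Crosswind Energy Co.
Chain via Orion Partners LP → Brightpath Shipping BV (R2): 91% × 26% × 58% = 13.7228% of Crosswind Energy Co.
Aggregating (R3): 17.94% + 13.7228% = 31.6628%.

31.6628%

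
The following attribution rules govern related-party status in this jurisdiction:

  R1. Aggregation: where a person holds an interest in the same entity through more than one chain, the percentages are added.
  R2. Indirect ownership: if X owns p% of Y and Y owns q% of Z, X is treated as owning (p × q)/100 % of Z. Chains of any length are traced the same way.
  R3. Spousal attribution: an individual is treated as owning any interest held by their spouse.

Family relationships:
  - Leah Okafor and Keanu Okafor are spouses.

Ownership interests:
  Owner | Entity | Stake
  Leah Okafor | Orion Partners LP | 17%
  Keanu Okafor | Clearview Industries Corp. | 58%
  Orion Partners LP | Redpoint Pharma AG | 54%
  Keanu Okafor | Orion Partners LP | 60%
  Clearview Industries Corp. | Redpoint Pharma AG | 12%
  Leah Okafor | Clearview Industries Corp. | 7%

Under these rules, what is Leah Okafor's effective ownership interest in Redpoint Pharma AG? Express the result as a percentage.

49.38%

By spousal attribution (R3), Leah Okafor is treated as also owning Keanu Okafor's interest in Orion Partners LP, giving 17% + 60% = 77%.
By spousal attribution (R3), Leah Okafor is treated as also owning Keanu Okafor's interest in Clearview Industries Corp, giving 7% + 58% = 65%.
Chain via Orion Partners LP (R2): 77% × 54% = 41.58% of Redpoint Pharma AG.
Chain via Clearview Industries Corp. (R2): 65% × 12% = 7.8% of Redpoint Pharma AG.
Aggregating (R1): 41.58% + 7.8% = 49.38%.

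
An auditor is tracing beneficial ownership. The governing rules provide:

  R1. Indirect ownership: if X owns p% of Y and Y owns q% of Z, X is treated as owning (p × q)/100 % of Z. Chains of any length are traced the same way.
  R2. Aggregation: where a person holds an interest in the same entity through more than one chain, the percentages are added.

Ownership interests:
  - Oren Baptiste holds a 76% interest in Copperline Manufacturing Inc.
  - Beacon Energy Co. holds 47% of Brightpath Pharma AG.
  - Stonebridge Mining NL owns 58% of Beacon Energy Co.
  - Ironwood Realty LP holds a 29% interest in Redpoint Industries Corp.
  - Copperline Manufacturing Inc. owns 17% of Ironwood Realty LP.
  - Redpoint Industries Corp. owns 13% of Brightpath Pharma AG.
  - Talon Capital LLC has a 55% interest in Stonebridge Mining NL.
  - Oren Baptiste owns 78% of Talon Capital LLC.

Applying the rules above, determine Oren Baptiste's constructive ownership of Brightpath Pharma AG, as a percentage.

Chain via Copperline Manufacturing Inc. → Ironwood Realty LP → Redpoint Industries Corp. (R1): 76% × 17% × 29% × 13% = 0.487084% of Brightpath Pharma AG.
Chain via Talon Capital LLC → Stonebridge Mining NL → Beacon Energy Co. (R1): 78% × 55% × 58% × 47% = 11.69454% of Brightpath Pharma AG.
Aggregating (R2): 0.487084% + 11.69454% = 12.181624%.

12.181624%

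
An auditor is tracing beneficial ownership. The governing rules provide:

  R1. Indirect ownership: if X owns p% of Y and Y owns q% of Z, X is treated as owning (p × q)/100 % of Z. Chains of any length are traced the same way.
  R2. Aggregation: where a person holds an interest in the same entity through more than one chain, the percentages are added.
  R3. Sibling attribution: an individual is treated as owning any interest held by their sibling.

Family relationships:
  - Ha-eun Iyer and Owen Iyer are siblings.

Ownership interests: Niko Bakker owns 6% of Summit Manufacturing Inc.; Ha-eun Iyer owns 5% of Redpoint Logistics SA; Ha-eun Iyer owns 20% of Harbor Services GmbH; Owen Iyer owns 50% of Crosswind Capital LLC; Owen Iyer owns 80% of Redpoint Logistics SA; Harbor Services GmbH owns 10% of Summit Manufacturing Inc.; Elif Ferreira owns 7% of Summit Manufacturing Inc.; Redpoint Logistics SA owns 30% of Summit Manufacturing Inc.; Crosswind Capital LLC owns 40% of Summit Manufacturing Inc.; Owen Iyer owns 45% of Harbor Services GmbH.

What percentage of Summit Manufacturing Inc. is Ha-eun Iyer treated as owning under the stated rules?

52%

By sibling attribution (R3), Ha-eun Iyer is treated as also owning Owen Iyer's interest in Redpoint Logistics SA, giving 5% + 80% = 85%.
By sibling attribution (R3), Ha-eun Iyer is treated as also owning Owen Iyer's interest in Harbor Services GmbH, giving 20% + 45% = 65%.
By sibling attribution (R3), Ha-eun Iyer is treated as owning Owen Iyer's 50% interest in Crosswind Capital LLC.
Chain via Redpoint Logistics SA (R1): 85% × 30% = 25.5% of Summit Manufacturing Inc.
Chain via Harbor Services GmbH (R1): 65% × 10% = 6.5% of Summit Manufacturing Inc.
Chain via Crosswind Capital LLC (R1): 50% × 40% = 20% of Summit Manufacturing Inc.
Aggregating (R2): 25.5% + 6.5% + 20% = 52%.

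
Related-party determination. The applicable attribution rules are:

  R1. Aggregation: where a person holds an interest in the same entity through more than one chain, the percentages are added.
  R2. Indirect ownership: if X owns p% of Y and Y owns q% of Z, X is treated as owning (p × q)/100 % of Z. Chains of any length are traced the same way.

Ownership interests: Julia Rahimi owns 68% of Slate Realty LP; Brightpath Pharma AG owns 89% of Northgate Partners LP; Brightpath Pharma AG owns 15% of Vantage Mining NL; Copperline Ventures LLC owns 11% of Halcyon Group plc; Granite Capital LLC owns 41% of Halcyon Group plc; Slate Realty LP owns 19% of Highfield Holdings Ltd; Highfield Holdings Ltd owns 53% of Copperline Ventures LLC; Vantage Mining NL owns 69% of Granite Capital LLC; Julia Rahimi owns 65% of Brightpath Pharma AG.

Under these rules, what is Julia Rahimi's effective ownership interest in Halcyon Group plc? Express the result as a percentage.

Chain via Brightpath Pharma AG → Vantage Mining NL → Granite Capital LLC (R2): 65% × 15% × 69% × 41% = 2.758275% of Halcyon Group plc.
Chain via Slate Realty LP → Highfield Holdings Ltd → Copperline Ventures LLC (R2): 68% × 19% × 53% × 11% = 0.753236% of Halcyon Group plc.
Aggregating (R1): 2.758275% + 0.753236% = 3.511511%.

3.511511%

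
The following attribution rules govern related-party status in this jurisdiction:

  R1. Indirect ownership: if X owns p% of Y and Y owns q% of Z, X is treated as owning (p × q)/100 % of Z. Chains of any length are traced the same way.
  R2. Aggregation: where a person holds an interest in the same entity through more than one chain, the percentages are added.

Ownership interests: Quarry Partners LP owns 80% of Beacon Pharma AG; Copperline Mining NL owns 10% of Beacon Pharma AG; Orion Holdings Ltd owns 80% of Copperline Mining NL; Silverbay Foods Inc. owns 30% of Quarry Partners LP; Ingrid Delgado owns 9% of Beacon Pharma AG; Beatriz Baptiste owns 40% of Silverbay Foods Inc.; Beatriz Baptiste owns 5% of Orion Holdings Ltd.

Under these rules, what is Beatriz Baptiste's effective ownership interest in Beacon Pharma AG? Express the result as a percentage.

10%

Chain via Silverbay Foods Inc. → Quarry Partners LP (R1): 40% × 30% × 80% = 9.6% of Beacon Pharma AG.
Chain via Orion Holdings Ltd → Copperline Mining NL (R1): 5% × 80% × 10% = 0.4% of Beacon Pharma AG.
Aggregating (R2): 9.6% + 0.4% = 10%.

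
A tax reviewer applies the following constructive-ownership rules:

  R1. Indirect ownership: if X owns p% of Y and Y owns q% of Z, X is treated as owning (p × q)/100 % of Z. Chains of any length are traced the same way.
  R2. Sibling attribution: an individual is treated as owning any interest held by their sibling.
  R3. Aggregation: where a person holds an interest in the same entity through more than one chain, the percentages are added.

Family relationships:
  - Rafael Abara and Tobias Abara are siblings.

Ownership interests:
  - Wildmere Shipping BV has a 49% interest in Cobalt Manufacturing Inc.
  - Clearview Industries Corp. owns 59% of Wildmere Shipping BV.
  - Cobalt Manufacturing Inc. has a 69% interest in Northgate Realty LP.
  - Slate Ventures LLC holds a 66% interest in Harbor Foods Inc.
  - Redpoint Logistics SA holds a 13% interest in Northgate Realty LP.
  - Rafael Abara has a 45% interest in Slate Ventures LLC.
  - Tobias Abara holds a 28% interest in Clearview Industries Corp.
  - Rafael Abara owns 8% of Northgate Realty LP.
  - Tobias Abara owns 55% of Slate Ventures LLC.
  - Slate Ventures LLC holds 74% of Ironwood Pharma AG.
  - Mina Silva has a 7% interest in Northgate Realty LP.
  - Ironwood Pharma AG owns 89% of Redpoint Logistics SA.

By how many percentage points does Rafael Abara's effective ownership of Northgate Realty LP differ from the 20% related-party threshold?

2.147212

By sibling attribution (R2), Rafael Abara is treated as also owning Tobias Abara's interest in Slate Ventures LLC, giving 45% + 55% = 100%.
By sibling attribution (R2), Rafael Abara is treated as owning Tobias Abara's 28% interest in Clearview Industries Corp.
Chain via Slate Ventures LLC → Ironwood Pharma AG → Redpoint Logistics SA (R1): 100% × 74% × 89% × 13% = 8.5618% of Northgate Realty LP.
Direct interest in Northgate Realty LP: 8%.
Chain via Clearview Industries Corp. → Wildmere Shipping BV → Cobalt Manufacturing Inc. (R1): 28% × 59% × 49% × 69% = 5.585412% of Northgate Realty LP.
Aggregating (R3): 8.5618% + 8% + 5.585412% = 22.147212%.
22.147212% exceeds the 20% threshold by 2.147212 percentage points.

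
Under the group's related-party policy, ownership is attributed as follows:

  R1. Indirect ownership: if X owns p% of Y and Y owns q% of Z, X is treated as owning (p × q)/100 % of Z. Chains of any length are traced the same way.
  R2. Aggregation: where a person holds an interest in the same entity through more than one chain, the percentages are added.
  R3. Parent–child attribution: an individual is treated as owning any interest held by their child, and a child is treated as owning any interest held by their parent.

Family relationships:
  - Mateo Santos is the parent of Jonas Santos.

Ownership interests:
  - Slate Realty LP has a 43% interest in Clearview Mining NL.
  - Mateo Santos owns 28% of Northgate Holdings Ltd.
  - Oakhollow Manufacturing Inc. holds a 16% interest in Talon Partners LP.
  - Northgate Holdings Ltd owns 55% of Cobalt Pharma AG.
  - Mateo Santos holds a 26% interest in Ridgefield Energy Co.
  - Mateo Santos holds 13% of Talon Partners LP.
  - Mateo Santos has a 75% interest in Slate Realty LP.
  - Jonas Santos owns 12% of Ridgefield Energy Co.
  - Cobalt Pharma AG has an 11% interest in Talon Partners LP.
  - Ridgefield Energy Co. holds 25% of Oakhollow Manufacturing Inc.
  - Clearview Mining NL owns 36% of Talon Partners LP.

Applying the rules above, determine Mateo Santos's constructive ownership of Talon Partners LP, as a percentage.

27.824%

By parent–child attribution (R3), Mateo Santos is treated as also owning Jonas Santos's interest in Ridgefield Energy Co, giving 26% + 12% = 38%.
Chain via Northgate Holdings Ltd → Cobalt Pharma AG (R1): 28% × 55% × 11% = 1.694% of Talon Partners LP.
Chain via Slate Realty LP → Clearview Mining NL (R1): 75% × 43% × 36% = 11.61% of Talon Partners LP.
Chain via Ridgefield Energy Co. → Oakhollow Manufacturing Inc. (R1): 38% × 25% × 16% = 1.52% of Talon Partners LP.
Direct interest in Talon Partners LP: 13%.
Aggregating (R2): 1.694% + 11.61% + 1.52% + 13% = 27.824%.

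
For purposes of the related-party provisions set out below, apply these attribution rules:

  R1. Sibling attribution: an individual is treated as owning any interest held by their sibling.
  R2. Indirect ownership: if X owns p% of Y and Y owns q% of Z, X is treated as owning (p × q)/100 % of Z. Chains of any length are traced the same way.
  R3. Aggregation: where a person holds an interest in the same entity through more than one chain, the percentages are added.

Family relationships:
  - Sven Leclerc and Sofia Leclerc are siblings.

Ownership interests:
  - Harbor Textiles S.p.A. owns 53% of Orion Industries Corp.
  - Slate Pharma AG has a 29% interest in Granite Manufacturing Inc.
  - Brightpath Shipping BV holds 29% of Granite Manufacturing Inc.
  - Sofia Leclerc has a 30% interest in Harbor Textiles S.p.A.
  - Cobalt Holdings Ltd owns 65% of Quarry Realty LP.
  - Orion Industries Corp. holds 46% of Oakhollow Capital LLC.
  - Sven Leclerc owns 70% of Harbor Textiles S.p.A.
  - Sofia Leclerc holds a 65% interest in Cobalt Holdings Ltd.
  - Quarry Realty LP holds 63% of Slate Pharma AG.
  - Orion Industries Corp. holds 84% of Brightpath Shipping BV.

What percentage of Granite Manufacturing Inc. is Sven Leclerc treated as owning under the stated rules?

By sibling attribution (R1), Sven Leclerc is treated as also owning Sofia Leclerc's interest in Harbor Textiles S.p.A, giving 70% + 30% = 100%.
By sibling attribution (R1), Sven Leclerc is treated as owning Sofia Leclerc's 65% interest in Cobalt Holdings Ltd.
Chain via Harbor Textiles S.p.A. → Orion Industries Corp. → Brightpath Shipping BV (R2): 100% × 53% × 84% × 29% = 12.9108% of Granite Manufacturing Inc.
Chain via Cobalt Holdings Ltd → Quarry Realty LP → Slate Pharma AG (R2): 65% × 65% × 63% × 29% = 7.719075% of Granite Manufacturing Inc.
Aggregating (R3): 12.9108% + 7.719075% = 20.629875%.

20.629875%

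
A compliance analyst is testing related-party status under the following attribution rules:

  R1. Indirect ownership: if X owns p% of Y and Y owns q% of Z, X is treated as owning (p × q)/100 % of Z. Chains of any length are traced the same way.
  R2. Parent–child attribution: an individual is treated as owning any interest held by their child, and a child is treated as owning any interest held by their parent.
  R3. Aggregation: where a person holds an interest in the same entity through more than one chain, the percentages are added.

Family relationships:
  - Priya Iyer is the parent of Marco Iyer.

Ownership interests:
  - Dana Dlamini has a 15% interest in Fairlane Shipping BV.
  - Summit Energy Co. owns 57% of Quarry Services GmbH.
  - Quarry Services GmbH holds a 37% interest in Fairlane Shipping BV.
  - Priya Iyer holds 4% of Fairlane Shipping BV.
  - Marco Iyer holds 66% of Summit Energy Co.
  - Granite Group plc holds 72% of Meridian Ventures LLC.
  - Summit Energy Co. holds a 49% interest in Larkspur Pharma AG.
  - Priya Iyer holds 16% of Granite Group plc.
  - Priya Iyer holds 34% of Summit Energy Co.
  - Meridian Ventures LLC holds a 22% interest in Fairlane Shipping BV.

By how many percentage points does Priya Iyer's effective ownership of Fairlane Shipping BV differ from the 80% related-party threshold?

By parent–child attribution (R2), Priya Iyer is treated as also owning Marco Iyer's interest in Summit Energy Co, giving 34% + 66% = 100%.
Chain via Granite Group plc → Meridian Ventures LLC (R1): 16% × 72% × 22% = 2.5344% of Fairlane Shipping BV.
Chain via Summit Energy Co. → Quarry Services GmbH (R1): 100% × 57% × 37% = 21.09% of Fairlane Shipping BV.
Direct interest in Fairlane Shipping BV: 4%.
Aggregating (R3): 2.5344% + 21.09% + 4% = 27.6244%.
27.6244% falls short of the 80% threshold by 52.3756 percentage points.

52.3756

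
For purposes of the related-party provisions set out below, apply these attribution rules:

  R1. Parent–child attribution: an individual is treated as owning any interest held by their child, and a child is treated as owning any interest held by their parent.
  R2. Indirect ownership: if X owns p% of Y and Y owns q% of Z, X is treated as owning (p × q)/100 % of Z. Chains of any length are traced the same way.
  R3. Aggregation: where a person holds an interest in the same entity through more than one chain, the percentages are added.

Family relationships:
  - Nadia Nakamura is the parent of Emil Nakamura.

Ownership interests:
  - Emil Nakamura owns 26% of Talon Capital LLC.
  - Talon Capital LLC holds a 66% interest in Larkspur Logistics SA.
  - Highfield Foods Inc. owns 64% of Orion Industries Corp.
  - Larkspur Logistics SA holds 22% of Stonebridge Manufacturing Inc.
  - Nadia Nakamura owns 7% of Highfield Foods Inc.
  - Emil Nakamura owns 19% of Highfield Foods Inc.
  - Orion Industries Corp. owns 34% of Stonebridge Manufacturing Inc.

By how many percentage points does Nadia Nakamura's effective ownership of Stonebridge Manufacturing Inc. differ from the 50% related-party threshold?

By parent–child attribution (R1), Nadia Nakamura is treated as also owning Emil Nakamura's interest in Highfield Foods Inc, giving 7% + 19% = 26%.
By parent–child attribution (R1), Nadia Nakamura is treated as owning Emil Nakamura's 26% interest in Talon Capital LLC.
Chain via Highfield Foods Inc. → Orion Industries Corp. (R2): 26% × 64% × 34% = 5.6576% of Stonebridge Manufacturing Inc.
Chain via Talon Capital LLC → Larkspur Logistics SA (R2): 26% × 66% × 22% = 3.7752% of Stonebridge Manufacturing Inc.
Aggregating (R3): 5.6576% + 3.7752% = 9.4328%.
9.4328% falls short of the 50% threshold by 40.5672 percentage points.

40.5672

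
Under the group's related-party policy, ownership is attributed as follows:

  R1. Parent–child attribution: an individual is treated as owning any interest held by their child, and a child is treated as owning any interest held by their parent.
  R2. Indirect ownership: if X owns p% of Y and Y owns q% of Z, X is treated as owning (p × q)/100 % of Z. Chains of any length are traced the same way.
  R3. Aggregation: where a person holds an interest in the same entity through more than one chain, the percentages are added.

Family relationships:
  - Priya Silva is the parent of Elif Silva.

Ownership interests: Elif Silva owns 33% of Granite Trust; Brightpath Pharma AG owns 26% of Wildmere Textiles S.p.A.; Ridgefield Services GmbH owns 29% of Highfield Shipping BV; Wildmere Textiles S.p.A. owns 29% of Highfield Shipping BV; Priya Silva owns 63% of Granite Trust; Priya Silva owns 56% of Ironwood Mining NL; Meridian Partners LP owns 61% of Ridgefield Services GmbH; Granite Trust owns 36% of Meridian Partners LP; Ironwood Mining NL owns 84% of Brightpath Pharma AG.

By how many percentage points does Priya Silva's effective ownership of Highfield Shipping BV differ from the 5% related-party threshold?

4.66048

By parent–child attribution (R1), Priya Silva is treated as also owning Elif Silva's interest in Granite Trust, giving 63% + 33% = 96%.
Chain via Ironwood Mining NL → Brightpath Pharma AG → Wildmere Textiles S.p.A. (R2): 56% × 84% × 26% × 29% = 3.546816% of Highfield Shipping BV.
Chain via Granite Trust → Meridian Partners LP → Ridgefield Services GmbH (R2): 96% × 36% × 61% × 29% = 6.113664% of Highfield Shipping BV.
Aggregating (R3): 3.546816% + 6.113664% = 9.66048%.
9.66048% exceeds the 5% threshold by 4.66048 percentage points.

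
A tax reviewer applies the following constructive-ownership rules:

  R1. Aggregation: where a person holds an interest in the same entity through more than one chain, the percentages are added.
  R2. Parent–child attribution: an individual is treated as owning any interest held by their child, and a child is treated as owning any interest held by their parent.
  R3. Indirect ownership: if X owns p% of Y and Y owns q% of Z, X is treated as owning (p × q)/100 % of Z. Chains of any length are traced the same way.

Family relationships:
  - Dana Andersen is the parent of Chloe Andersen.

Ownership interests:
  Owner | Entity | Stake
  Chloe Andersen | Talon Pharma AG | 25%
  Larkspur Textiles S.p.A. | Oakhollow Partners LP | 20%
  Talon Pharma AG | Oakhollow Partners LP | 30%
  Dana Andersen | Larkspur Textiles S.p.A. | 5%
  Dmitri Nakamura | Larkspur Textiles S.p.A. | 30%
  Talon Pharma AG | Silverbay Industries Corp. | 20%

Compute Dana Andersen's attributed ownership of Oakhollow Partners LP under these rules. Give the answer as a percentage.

8.5%

By parent–child attribution (R2), Dana Andersen is treated as owning Chloe Andersen's 25% interest in Talon Pharma AG.
Chain via Larkspur Textiles S.p.A. (R3): 5% × 20% = 1% of Oakhollow Partners LP.
Chain via Talon Pharma AG (R3): 25% × 30% = 7.5% of Oakhollow Partners LP.
Aggregating (R1): 1% + 7.5% = 8.5%.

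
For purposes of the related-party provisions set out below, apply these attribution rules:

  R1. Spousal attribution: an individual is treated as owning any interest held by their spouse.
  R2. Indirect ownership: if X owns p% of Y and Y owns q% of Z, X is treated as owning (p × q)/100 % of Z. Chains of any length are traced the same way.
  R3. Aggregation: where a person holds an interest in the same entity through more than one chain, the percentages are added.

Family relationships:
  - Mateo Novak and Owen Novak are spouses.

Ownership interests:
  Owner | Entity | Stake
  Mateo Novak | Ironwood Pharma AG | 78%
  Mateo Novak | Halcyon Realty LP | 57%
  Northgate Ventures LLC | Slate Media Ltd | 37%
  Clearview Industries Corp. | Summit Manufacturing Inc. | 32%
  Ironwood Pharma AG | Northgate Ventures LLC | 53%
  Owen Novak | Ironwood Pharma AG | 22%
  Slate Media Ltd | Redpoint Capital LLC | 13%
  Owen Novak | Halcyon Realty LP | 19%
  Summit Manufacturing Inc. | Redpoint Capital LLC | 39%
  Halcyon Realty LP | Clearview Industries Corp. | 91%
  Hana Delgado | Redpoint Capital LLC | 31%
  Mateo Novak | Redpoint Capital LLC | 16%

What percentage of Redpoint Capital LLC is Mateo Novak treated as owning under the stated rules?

By spousal attribution (R1), Mateo Novak is treated as also owning Owen Novak's interest in Halcyon Realty LP, giving 57% + 19% = 76%.
By spousal attribution (R1), Mateo Novak is treated as also owning Owen Novak's interest in Ironwood Pharma AG, giving 78% + 22% = 100%.
Chain via Halcyon Realty LP → Clearview Industries Corp. → Summit Manufacturing Inc. (R2): 76% × 91% × 32% × 39% = 8.631168% of Redpoint Capital LLC.
Chain via Ironwood Pharma AG → Northgate Ventures LLC → Slate Media Ltd (R2): 100% × 53% × 37% × 13% = 2.5493% of Redpoint Capital LLC.
Direct interest in Redpoint Capital LLC: 16%.
Aggregating (R3): 8.631168% + 2.5493% + 16% = 27.180468%.

27.180468%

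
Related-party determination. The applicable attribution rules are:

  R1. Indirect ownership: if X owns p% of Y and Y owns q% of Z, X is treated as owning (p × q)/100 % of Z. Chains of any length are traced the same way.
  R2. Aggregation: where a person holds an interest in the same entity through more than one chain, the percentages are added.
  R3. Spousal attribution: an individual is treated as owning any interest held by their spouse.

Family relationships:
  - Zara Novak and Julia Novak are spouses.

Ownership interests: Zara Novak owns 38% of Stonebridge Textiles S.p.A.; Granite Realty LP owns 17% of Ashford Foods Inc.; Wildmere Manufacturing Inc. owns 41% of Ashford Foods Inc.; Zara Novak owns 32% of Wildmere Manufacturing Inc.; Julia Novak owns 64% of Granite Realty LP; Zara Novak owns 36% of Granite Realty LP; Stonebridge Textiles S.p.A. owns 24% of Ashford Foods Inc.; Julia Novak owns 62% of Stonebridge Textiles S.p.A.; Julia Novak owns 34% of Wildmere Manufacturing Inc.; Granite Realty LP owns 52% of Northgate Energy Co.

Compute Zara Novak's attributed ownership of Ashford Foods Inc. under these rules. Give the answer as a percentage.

68.06%

By spousal attribution (R3), Zara Novak is treated as also owning Julia Novak's interest in Stonebridge Textiles S.p.A, giving 38% + 62% = 100%.
By spousal attribution (R3), Zara Novak is treated as also owning Julia Novak's interest in Wildmere Manufacturing Inc, giving 32% + 34% = 66%.
By spousal attribution (R3), Zara Novak is treated as also owning Julia Novak's interest in Granite Realty LP, giving 36% + 64% = 100%.
Chain via Stonebridge Textiles S.p.A. (R1): 100% × 24% = 24% of Ashford Foods Inc.
Chain via Wildmere Manufacturing Inc. (R1): 66% × 41% = 27.06% of Ashford Foods Inc.
Chain via Granite Realty LP (R1): 100% × 17% = 17% of Ashford Foods Inc.
Aggregating (R2): 24% + 27.06% + 17% = 68.06%.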